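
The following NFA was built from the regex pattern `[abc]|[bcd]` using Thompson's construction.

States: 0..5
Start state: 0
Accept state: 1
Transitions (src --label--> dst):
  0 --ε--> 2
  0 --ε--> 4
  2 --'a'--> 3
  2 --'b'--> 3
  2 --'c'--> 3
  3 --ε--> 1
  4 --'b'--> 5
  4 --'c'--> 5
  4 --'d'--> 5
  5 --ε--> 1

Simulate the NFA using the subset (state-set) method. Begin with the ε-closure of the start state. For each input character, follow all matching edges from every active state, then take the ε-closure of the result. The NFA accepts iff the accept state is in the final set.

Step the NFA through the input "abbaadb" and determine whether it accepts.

Answer: REJECT

Derivation:
S₀ = ε-closure({0}) = {0,2,4}
'a' @ 1: {1,3}  (accept∈set)
'b' @ 2: {}  — dead — no transitions
rest 'baadb' ignored (set empty)
end set {} — state 1 not in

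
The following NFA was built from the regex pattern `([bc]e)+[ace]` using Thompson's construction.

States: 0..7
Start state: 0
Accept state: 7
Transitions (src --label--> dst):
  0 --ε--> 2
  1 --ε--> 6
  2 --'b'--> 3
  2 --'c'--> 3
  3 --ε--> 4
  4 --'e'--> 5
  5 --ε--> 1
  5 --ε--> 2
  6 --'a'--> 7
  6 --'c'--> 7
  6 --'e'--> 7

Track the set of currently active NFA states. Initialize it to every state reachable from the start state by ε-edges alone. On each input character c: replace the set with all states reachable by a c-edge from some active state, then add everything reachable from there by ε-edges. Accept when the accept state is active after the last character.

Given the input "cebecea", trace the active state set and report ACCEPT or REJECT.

Answer: ACCEPT

Derivation:
initial (ε-close {0}): {0,2}
'c' @ 1: {3,4}
'e' @ 2: {1,2,5,6}
'b' @ 3: {3,4}
'e' @ 4: {1,2,5,6}
'c' @ 5: {3,4,7}  [accepting]
'e' @ 6: {1,2,5,6}
'a' @ 7: {7}  [accepting]
end set {7} — state 7 in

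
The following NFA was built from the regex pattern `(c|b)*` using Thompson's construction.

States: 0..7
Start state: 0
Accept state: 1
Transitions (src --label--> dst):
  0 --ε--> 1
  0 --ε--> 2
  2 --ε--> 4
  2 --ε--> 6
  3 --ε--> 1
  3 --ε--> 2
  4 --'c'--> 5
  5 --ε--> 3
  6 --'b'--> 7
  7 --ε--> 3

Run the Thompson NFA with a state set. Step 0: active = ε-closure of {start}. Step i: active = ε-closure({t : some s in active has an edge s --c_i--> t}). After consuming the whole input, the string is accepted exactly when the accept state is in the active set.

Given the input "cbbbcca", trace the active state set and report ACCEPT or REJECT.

Answer: REJECT

Derivation:
S₀ = ε-closure({0}) = {0,1,2,4,6}
'c' @ 1: {1,2,3,4,5,6}  [accepting]
'b' @ 2: {1,2,3,4,6,7}  [accepting]
'b' @ 3: {1,2,3,4,6,7}  [accepting]
'b' @ 4: {1,2,3,4,6,7}  [accepting]
'c' @ 5: {1,2,3,4,5,6}  [accepting]
'c' @ 6: {1,2,3,4,5,6}  [accepting]
'a' @ 7: {}  — state set empty
final: {}; accept 1 not in set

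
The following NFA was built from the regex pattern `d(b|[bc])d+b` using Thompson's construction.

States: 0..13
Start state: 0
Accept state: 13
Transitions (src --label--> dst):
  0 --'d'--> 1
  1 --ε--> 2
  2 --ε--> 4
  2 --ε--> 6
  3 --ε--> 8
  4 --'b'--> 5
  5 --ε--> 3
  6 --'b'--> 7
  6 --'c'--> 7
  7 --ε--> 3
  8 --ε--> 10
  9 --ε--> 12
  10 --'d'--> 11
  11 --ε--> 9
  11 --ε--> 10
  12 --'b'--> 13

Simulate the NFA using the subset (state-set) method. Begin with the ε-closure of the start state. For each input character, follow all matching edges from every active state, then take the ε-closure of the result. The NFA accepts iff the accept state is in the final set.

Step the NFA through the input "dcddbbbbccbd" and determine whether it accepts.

initial (ε-close {0}): {0}
'd' @ 1: {1,2,4,6}
'c' @ 2: {3,7,8,10}
'd' @ 3: {9,10,11,12}
'd' @ 4: {9,10,11,12}
'b' @ 5: {13}  [accepting]
'b' @ 6: {}  — no active states
rest 'bbccbd' ignored (set empty)
final: {}; accept 13 not in set

Answer: REJECT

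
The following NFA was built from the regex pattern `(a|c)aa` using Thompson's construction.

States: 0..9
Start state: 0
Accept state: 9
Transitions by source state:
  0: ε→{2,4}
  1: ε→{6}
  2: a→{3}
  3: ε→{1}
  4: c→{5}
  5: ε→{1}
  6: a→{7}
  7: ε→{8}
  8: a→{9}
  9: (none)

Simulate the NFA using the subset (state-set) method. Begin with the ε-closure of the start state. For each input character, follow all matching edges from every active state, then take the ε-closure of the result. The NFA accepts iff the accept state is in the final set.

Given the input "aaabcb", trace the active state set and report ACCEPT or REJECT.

start: ε-closure({0}) = {0,2,4}
'a' @ 1: {1,3,6}
'a' @ 2: {7,8}
'a' @ 3: {9}  [accepting]
'b' @ 4: {}  — dead — no transitions
rest 'cb' ignored (set empty)
end set {} — state 9 not in

Answer: REJECT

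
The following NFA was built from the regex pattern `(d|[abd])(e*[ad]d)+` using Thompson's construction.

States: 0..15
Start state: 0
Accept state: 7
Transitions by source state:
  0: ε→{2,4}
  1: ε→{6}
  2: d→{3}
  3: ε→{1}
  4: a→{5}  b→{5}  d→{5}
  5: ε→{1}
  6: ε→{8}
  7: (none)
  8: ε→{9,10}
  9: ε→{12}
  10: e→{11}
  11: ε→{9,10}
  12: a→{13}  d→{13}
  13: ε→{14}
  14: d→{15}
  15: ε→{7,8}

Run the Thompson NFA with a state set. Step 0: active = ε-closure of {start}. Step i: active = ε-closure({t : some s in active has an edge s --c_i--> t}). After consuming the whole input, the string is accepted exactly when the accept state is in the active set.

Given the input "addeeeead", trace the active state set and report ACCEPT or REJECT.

S₀ = ε-closure({0}) = {0,2,4}
'a' @ 1: {1,5,6,8,9,10,12}
'd' @ 2: {13,14}
'd' @ 3: {7,8,9,10,12,15}  ✓accept
'e' @ 4: {9,10,11,12}
'e' @ 5: {9,10,11,12}
'e' @ 6: {9,10,11,12}
'e' @ 7: {9,10,11,12}
'a' @ 8: {13,14}
'd' @ 9: {7,8,9,10,12,15}  ✓accept
final: {7,8,9,10,12,15}; accept 7 in set

Answer: ACCEPT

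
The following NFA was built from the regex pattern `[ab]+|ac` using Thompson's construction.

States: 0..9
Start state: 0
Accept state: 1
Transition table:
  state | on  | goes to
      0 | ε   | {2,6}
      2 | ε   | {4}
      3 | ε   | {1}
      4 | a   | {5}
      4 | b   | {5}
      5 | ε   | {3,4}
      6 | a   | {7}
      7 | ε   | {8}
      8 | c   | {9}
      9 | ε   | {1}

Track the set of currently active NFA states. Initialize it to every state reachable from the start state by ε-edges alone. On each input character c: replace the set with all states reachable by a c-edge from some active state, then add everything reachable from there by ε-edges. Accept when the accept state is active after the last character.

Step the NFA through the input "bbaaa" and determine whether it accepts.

initial (ε-close {0}): {0,2,4,6}
'b' @ 1: {1,3,4,5}  (accept∈set)
'b' @ 2: {1,3,4,5}  (accept∈set)
'a' @ 3: {1,3,4,5}  (accept∈set)
'a' @ 4: {1,3,4,5}  (accept∈set)
'a' @ 5: {1,3,4,5}  (accept∈set)
end set {1,3,4,5} — state 1 in

Answer: ACCEPT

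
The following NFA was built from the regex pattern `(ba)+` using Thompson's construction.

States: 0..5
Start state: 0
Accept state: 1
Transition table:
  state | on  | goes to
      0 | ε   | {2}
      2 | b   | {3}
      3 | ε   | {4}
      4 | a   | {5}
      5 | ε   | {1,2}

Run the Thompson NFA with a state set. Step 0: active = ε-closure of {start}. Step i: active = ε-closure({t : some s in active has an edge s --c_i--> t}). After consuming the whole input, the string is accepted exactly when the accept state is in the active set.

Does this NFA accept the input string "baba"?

initial (ε-close {0}): {0,2}
'b' @ 1: {3,4}
'a' @ 2: {1,2,5}  ✓accept
'b' @ 3: {3,4}
'a' @ 4: {1,2,5}  ✓accept
end set {1,2,5} — state 1 in

Answer: ACCEPT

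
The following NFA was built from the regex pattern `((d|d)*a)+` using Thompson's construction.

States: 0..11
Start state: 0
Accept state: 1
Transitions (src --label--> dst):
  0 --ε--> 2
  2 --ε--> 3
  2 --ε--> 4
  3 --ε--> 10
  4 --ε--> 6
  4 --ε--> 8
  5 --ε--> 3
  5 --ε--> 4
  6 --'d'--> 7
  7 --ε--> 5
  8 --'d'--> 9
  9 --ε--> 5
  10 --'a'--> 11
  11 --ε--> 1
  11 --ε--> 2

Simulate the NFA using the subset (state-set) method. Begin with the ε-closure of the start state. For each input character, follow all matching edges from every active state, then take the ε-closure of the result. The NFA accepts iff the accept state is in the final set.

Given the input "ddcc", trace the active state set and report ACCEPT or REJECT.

S₀ = ε-closure({0}) = {0,2,3,4,6,8,10}
'd' @ 1: {3,4,5,6,7,8,9,10}
'd' @ 2: {3,4,5,6,7,8,9,10}
'c' @ 3: {}  — no active states
rest 'c' ignored (set empty)
after full input: {}  (accept=1 not in)

Answer: REJECT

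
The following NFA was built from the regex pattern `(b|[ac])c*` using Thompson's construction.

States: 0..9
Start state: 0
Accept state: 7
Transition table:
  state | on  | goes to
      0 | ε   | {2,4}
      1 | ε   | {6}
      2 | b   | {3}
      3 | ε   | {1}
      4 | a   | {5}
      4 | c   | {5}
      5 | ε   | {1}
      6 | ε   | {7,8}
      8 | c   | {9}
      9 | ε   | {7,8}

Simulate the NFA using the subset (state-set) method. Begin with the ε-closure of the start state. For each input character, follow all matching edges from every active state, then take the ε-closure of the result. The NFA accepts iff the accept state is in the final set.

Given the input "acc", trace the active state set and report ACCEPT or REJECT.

start: ε-closure({0}) = {0,2,4}
'a' @ 1: {1,5,6,7,8}  ✓accept
'c' @ 2: {7,8,9}  ✓accept
'c' @ 3: {7,8,9}  ✓accept
after full input: {7,8,9}  (accept=7 in)

Answer: ACCEPT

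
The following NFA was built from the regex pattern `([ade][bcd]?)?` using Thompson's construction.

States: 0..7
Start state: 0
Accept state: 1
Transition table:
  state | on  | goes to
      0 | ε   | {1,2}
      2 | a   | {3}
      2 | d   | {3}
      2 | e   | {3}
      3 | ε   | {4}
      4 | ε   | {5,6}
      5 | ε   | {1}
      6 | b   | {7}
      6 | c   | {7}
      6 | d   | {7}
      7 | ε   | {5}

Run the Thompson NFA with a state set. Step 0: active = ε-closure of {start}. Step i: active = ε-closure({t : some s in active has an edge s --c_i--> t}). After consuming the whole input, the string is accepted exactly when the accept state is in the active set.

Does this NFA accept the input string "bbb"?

initial (ε-close {0}): {0,1,2}
'b' @ 1: {}  — dead — no transitions
rest 'bb' ignored (set empty)
end set {} — state 1 not in

Answer: REJECT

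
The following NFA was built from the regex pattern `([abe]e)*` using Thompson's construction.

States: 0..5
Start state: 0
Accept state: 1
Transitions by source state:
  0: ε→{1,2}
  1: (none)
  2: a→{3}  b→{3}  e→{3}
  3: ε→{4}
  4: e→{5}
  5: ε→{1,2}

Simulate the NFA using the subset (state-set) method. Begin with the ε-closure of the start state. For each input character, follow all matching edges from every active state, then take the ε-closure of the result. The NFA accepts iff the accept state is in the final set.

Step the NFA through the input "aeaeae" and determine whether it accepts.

initial (ε-close {0}): {0,1,2}
'a' @ 1: {3,4}
'e' @ 2: {1,2,5}  ✓accept
'a' @ 3: {3,4}
'e' @ 4: {1,2,5}  ✓accept
'a' @ 5: {3,4}
'e' @ 6: {1,2,5}  ✓accept
final: {1,2,5}; accept 1 in set

Answer: ACCEPT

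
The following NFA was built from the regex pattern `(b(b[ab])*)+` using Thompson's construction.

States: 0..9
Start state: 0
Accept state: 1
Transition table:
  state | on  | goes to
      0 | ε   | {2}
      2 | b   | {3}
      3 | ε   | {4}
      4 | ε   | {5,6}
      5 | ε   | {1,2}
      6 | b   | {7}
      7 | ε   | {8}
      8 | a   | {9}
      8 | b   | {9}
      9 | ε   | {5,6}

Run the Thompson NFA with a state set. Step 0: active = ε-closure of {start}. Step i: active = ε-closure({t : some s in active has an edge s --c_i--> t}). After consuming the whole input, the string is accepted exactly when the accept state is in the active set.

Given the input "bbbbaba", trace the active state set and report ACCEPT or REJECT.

initial (ε-close {0}): {0,2}
'b' @ 1: {1,2,3,4,5,6}  (accept∈set)
'b' @ 2: {1,2,3,4,5,6,7,8}  (accept∈set)
'b' @ 3: {1,2,3,4,5,6,7,8,9}  (accept∈set)
'b' @ 4: {1,2,3,4,5,6,7,8,9}  (accept∈set)
'a' @ 5: {1,2,5,6,9}  (accept∈set)
'b' @ 6: {1,2,3,4,5,6,7,8}  (accept∈set)
'a' @ 7: {1,2,5,6,9}  (accept∈set)
after full input: {1,2,5,6,9}  (accept=1 in)

Answer: ACCEPT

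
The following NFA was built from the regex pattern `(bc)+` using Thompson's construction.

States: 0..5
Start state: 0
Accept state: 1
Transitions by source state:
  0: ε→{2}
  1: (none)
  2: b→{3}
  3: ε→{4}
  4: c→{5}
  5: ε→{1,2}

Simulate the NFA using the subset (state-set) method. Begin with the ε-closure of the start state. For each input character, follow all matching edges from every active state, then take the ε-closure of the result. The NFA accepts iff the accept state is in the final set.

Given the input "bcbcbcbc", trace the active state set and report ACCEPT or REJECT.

Answer: ACCEPT

Steps:
initial (ε-close {0}): {0,2}
'b' @ 1: {3,4}
'c' @ 2: {1,2,5}  ✓accept
'b' @ 3: {3,4}
'c' @ 4: {1,2,5}  ✓accept
'b' @ 5: {3,4}
'c' @ 6: {1,2,5}  ✓accept
'b' @ 7: {3,4}
'c' @ 8: {1,2,5}  ✓accept
after full input: {1,2,5}  (accept=1 in)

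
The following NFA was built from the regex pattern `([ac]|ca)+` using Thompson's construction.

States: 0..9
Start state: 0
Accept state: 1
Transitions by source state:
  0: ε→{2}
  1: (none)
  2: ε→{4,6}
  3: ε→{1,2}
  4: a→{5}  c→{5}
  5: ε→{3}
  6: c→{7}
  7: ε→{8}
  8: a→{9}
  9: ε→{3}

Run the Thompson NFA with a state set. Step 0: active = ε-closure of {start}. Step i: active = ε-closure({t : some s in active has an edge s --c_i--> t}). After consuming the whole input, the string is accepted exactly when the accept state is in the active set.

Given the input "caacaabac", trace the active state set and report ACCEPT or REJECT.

initial (ε-close {0}): {0,2,4,6}
'c' @ 1: {1,2,3,4,5,6,7,8}  ✓accept
'a' @ 2: {1,2,3,4,5,6,9}  ✓accept
'a' @ 3: {1,2,3,4,5,6}  ✓accept
'c' @ 4: {1,2,3,4,5,6,7,8}  ✓accept
'a' @ 5: {1,2,3,4,5,6,9}  ✓accept
'a' @ 6: {1,2,3,4,5,6}  ✓accept
'b' @ 7: {}  — no active states
rest 'ac' ignored (set empty)
after full input: {}  (accept=1 not in)

Answer: REJECT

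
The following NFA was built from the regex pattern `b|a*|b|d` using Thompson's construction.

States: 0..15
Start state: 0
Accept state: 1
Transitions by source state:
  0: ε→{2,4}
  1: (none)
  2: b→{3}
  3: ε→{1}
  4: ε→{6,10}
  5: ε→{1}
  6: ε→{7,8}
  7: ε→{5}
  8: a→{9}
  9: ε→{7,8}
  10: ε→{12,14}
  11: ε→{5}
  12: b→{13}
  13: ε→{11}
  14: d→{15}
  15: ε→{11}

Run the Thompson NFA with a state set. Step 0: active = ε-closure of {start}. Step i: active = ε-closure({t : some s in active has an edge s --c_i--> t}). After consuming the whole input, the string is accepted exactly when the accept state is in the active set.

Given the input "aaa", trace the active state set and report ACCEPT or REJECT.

Answer: ACCEPT

Derivation:
S₀ = ε-closure({0}) = {0,1,2,4,5,6,7,8,10,12,14}
'a' @ 1: {1,5,7,8,9}  ✓accept
'a' @ 2: {1,5,7,8,9}  ✓accept
'a' @ 3: {1,5,7,8,9}  ✓accept
after full input: {1,5,7,8,9}  (accept=1 in)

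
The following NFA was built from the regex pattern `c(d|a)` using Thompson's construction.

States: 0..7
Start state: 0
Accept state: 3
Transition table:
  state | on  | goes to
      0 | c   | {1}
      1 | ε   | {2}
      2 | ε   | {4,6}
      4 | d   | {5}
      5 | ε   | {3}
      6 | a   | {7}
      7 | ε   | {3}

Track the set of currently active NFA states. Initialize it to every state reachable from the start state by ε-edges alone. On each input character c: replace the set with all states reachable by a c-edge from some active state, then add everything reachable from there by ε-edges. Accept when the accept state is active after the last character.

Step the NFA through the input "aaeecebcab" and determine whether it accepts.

S₀ = ε-closure({0}) = {0}
'a' @ 1: {}  — dead — no transitions
rest 'aeecebcab' ignored (set empty)
after full input: {}  (accept=3 not in)

Answer: REJECT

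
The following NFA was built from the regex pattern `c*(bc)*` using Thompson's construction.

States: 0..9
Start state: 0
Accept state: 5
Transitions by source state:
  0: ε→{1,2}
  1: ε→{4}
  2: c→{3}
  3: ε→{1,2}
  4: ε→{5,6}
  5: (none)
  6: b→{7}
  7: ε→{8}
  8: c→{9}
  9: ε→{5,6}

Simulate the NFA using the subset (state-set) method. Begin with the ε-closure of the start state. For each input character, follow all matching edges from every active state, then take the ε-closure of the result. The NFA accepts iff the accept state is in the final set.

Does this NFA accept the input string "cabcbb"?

S₀ = ε-closure({0}) = {0,1,2,4,5,6}
'c' @ 1: {1,2,3,4,5,6}  ✓accept
'a' @ 2: {}  — state set empty
rest 'bcbb' ignored (set empty)
after full input: {}  (accept=5 not in)

Answer: REJECT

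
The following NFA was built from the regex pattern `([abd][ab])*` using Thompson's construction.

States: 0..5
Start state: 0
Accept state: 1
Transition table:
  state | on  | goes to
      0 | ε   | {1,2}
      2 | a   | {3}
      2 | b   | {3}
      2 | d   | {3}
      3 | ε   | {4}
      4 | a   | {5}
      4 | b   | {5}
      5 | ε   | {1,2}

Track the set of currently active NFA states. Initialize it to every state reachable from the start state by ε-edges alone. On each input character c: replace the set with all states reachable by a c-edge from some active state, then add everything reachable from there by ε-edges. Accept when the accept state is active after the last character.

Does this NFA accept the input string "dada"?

Answer: ACCEPT

Trace:
start: ε-closure({0}) = {0,1,2}
'd' @ 1: {3,4}
'a' @ 2: {1,2,5}  (accept∈set)
'd' @ 3: {3,4}
'a' @ 4: {1,2,5}  (accept∈set)
after full input: {1,2,5}  (accept=1 in)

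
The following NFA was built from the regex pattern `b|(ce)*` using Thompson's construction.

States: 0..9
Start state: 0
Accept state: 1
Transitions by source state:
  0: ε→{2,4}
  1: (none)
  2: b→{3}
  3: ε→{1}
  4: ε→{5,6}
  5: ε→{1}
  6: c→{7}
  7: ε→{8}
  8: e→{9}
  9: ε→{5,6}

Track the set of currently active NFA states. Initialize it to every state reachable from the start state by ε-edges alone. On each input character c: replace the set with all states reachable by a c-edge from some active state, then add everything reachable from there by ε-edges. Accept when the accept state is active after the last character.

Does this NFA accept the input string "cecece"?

start: ε-closure({0}) = {0,1,2,4,5,6}
'c' @ 1: {7,8}
'e' @ 2: {1,5,6,9}  (accept∈set)
'c' @ 3: {7,8}
'e' @ 4: {1,5,6,9}  (accept∈set)
'c' @ 5: {7,8}
'e' @ 6: {1,5,6,9}  (accept∈set)
after full input: {1,5,6,9}  (accept=1 in)

Answer: ACCEPT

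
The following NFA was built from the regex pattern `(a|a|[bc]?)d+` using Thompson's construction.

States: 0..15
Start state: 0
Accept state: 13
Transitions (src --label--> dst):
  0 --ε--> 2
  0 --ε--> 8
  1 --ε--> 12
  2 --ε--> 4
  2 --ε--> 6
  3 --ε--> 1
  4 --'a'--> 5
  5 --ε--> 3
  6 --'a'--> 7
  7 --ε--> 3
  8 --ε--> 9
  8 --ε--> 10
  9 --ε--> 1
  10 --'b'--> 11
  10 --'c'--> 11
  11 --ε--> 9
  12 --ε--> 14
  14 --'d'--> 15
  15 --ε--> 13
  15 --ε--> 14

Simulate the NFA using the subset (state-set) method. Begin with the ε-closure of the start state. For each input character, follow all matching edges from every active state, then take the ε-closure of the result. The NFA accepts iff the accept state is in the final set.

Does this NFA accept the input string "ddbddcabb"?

S₀ = ε-closure({0}) = {0,1,2,4,6,8,9,10,12,14}
'd' @ 1: {13,14,15}  (accept∈set)
'd' @ 2: {13,14,15}  (accept∈set)
'b' @ 3: {}  — state set empty
rest 'ddcabb' ignored (set empty)
after full input: {}  (accept=13 not in)

Answer: REJECT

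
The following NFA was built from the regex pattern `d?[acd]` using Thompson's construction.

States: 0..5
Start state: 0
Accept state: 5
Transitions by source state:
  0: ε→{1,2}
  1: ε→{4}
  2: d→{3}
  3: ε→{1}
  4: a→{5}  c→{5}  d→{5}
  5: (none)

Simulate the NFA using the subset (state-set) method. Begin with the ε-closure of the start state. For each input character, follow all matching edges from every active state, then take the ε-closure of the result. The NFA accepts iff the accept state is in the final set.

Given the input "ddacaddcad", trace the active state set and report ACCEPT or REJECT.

Answer: REJECT

Derivation:
initial (ε-close {0}): {0,1,2,4}
'd' @ 1: {1,3,4,5}  [accepting]
'd' @ 2: {5}  [accepting]
'a' @ 3: {}  — no active states
rest 'caddcad' ignored (set empty)
end set {} — state 5 not in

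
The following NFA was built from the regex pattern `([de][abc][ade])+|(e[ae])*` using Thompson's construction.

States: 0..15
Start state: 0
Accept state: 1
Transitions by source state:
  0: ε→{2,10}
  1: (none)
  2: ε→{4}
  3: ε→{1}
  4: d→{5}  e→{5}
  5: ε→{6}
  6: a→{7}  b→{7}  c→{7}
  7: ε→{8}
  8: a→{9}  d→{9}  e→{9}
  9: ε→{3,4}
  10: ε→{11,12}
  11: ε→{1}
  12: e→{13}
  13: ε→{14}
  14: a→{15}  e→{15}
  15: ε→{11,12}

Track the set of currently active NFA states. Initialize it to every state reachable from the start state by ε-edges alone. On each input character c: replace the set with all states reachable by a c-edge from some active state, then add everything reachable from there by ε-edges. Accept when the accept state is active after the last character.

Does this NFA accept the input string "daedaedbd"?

S₀ = ε-closure({0}) = {0,1,2,4,10,11,12}
'd' @ 1: {5,6}
'a' @ 2: {7,8}
'e' @ 3: {1,3,4,9}  (accept∈set)
'd' @ 4: {5,6}
'a' @ 5: {7,8}
'e' @ 6: {1,3,4,9}  (accept∈set)
'd' @ 7: {5,6}
'b' @ 8: {7,8}
'd' @ 9: {1,3,4,9}  (accept∈set)
end set {1,3,4,9} — state 1 in

Answer: ACCEPT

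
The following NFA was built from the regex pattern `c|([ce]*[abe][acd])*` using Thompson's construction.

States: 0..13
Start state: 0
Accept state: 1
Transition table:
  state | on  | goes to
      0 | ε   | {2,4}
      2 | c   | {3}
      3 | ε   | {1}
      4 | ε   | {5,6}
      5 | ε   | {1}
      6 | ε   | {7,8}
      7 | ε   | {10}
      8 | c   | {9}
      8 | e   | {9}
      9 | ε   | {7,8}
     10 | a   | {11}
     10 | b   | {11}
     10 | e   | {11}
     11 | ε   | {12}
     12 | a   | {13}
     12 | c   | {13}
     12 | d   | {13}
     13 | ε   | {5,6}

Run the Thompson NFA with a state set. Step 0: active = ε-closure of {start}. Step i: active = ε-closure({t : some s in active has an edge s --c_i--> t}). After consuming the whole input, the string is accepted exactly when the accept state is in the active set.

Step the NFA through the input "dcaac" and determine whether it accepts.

start: ε-closure({0}) = {0,1,2,4,5,6,7,8,10}
'd' @ 1: {}  — state set empty
rest 'caac' ignored (set empty)
end set {} — state 1 not in

Answer: REJECT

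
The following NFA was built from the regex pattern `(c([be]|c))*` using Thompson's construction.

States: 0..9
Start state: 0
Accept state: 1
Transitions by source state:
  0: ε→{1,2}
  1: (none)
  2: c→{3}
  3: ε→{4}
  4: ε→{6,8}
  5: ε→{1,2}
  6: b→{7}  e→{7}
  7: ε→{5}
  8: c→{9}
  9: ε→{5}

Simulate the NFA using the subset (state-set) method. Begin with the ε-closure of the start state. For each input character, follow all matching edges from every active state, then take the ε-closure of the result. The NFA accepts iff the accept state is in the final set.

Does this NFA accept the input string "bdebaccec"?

Answer: REJECT

Steps:
initial (ε-close {0}): {0,1,2}
'b' @ 1: {}  — state set empty
rest 'debaccec' ignored (set empty)
end set {} — state 1 not in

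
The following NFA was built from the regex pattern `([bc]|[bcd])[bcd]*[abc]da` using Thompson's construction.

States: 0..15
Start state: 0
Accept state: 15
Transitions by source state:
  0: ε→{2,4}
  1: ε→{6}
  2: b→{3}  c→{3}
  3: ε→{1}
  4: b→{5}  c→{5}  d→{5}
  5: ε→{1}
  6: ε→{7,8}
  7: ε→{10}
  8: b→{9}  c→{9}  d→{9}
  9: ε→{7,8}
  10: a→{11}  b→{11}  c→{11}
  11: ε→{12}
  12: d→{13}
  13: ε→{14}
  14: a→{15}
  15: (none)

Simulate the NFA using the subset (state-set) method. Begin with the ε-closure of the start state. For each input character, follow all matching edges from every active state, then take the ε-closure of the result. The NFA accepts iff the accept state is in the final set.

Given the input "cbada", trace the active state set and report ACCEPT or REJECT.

S₀ = ε-closure({0}) = {0,2,4}
'c' @ 1: {1,3,5,6,7,8,10}
'b' @ 2: {7,8,9,10,11,12}
'a' @ 3: {11,12}
'd' @ 4: {13,14}
'a' @ 5: {15}  [accepting]
after full input: {15}  (accept=15 in)

Answer: ACCEPT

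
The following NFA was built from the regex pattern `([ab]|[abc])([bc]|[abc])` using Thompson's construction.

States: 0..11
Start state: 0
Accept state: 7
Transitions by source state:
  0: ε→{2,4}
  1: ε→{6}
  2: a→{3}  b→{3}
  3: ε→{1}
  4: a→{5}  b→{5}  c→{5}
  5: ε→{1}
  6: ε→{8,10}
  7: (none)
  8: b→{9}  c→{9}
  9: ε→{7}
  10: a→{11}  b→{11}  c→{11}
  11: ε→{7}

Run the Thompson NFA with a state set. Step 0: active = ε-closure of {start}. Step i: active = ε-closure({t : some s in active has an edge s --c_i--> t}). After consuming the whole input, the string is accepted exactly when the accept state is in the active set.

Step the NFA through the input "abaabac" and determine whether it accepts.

initial (ε-close {0}): {0,2,4}
'a' @ 1: {1,3,5,6,8,10}
'b' @ 2: {7,9,11}  [accepting]
'a' @ 3: {}  — state set empty
rest 'abac' ignored (set empty)
after full input: {}  (accept=7 not in)

Answer: REJECT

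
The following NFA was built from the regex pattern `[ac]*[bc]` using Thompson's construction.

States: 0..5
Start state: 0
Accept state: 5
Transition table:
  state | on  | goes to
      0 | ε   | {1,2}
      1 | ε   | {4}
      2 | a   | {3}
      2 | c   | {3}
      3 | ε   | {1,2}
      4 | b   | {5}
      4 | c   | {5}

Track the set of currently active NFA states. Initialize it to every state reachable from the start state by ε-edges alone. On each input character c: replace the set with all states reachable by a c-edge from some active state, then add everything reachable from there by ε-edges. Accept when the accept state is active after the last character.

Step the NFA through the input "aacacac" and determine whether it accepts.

Answer: ACCEPT

Derivation:
start: ε-closure({0}) = {0,1,2,4}
'a' @ 1: {1,2,3,4}
'a' @ 2: {1,2,3,4}
'c' @ 3: {1,2,3,4,5}  ✓accept
'a' @ 4: {1,2,3,4}
'c' @ 5: {1,2,3,4,5}  ✓accept
'a' @ 6: {1,2,3,4}
'c' @ 7: {1,2,3,4,5}  ✓accept
final: {1,2,3,4,5}; accept 5 in set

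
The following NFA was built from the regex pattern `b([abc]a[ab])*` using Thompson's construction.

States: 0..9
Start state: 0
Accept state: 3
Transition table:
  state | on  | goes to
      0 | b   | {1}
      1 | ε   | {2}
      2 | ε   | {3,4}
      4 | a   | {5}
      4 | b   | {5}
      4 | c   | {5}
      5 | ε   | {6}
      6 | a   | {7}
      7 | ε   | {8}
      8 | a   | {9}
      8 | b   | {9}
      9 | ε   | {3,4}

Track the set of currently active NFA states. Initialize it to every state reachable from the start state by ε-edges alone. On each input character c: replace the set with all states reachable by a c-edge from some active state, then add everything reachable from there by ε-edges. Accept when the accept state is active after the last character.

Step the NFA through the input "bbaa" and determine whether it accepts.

Answer: ACCEPT

Trace:
start: ε-closure({0}) = {0}
'b' @ 1: {1,2,3,4}  (accept∈set)
'b' @ 2: {5,6}
'a' @ 3: {7,8}
'a' @ 4: {3,4,9}  (accept∈set)
final: {3,4,9}; accept 3 in set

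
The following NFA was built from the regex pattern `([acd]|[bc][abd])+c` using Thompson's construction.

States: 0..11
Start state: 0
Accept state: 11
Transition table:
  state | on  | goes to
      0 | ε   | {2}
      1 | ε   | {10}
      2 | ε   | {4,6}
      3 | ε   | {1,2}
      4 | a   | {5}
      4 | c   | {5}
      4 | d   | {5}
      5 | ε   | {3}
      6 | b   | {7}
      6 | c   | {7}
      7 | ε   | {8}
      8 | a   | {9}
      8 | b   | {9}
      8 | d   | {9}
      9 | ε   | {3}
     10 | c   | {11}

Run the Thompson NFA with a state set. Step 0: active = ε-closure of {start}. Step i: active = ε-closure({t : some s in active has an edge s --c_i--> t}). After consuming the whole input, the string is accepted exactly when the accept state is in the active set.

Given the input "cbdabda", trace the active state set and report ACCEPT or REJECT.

initial (ε-close {0}): {0,2,4,6}
'c' @ 1: {1,2,3,4,5,6,7,8,10}
'b' @ 2: {1,2,3,4,6,7,8,9,10}
'd' @ 3: {1,2,3,4,5,6,9,10}
'a' @ 4: {1,2,3,4,5,6,10}
'b' @ 5: {7,8}
'd' @ 6: {1,2,3,4,6,9,10}
'a' @ 7: {1,2,3,4,5,6,10}
final: {1,2,3,4,5,6,10}; accept 11 not in set

Answer: REJECT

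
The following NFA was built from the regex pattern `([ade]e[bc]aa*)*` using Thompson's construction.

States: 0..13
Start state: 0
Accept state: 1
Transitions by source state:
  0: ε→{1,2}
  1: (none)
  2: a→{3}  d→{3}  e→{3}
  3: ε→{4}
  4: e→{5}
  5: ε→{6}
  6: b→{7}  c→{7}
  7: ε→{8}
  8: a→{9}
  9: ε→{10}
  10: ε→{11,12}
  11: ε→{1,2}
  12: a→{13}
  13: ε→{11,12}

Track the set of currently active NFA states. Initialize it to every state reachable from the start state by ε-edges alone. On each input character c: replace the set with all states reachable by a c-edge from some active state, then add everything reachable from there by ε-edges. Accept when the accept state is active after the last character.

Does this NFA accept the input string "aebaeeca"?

start: ε-closure({0}) = {0,1,2}
'a' @ 1: {3,4}
'e' @ 2: {5,6}
'b' @ 3: {7,8}
'a' @ 4: {1,2,9,10,11,12}  [accepting]
'e' @ 5: {3,4}
'e' @ 6: {5,6}
'c' @ 7: {7,8}
'a' @ 8: {1,2,9,10,11,12}  [accepting]
after full input: {1,2,9,10,11,12}  (accept=1 in)

Answer: ACCEPT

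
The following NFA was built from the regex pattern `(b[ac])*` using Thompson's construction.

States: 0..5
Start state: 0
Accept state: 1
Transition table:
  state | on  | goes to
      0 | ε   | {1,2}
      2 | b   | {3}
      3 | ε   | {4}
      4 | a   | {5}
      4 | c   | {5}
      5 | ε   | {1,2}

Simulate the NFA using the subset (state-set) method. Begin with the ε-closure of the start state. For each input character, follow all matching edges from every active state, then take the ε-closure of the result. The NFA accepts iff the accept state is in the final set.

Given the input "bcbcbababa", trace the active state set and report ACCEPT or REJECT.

start: ε-closure({0}) = {0,1,2}
'b' @ 1: {3,4}
'c' @ 2: {1,2,5}  (accept∈set)
'b' @ 3: {3,4}
'c' @ 4: {1,2,5}  (accept∈set)
'b' @ 5: {3,4}
'a' @ 6: {1,2,5}  (accept∈set)
'b' @ 7: {3,4}
'a' @ 8: {1,2,5}  (accept∈set)
'b' @ 9: {3,4}
'a' @ 10: {1,2,5}  (accept∈set)
after full input: {1,2,5}  (accept=1 in)

Answer: ACCEPT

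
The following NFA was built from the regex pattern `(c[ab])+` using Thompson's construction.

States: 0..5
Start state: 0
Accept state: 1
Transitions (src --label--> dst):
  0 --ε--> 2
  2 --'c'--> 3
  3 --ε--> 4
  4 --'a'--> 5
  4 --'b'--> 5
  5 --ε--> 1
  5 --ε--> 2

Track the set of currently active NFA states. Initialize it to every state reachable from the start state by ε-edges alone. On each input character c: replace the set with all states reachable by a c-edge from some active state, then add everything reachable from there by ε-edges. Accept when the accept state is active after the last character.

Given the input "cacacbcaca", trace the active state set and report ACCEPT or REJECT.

start: ε-closure({0}) = {0,2}
'c' @ 1: {3,4}
'a' @ 2: {1,2,5}  [accepting]
'c' @ 3: {3,4}
'a' @ 4: {1,2,5}  [accepting]
'c' @ 5: {3,4}
'b' @ 6: {1,2,5}  [accepting]
'c' @ 7: {3,4}
'a' @ 8: {1,2,5}  [accepting]
'c' @ 9: {3,4}
'a' @ 10: {1,2,5}  [accepting]
final: {1,2,5}; accept 1 in set

Answer: ACCEPT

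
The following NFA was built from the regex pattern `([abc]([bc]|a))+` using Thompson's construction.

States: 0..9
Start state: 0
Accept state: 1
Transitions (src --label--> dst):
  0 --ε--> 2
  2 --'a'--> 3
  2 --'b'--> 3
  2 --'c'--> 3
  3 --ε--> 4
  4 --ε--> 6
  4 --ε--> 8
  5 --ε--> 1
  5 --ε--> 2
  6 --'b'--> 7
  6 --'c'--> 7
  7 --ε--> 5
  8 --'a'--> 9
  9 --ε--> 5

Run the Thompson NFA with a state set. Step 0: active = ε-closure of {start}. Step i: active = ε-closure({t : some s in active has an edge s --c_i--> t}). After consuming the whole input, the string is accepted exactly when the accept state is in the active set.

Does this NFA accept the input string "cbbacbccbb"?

Answer: ACCEPT

Trace:
start: ε-closure({0}) = {0,2}
'c' @ 1: {3,4,6,8}
'b' @ 2: {1,2,5,7}  [accepting]
'b' @ 3: {3,4,6,8}
'a' @ 4: {1,2,5,9}  [accepting]
'c' @ 5: {3,4,6,8}
'b' @ 6: {1,2,5,7}  [accepting]
'c' @ 7: {3,4,6,8}
'c' @ 8: {1,2,5,7}  [accepting]
'b' @ 9: {3,4,6,8}
'b' @ 10: {1,2,5,7}  [accepting]
end set {1,2,5,7} — state 1 in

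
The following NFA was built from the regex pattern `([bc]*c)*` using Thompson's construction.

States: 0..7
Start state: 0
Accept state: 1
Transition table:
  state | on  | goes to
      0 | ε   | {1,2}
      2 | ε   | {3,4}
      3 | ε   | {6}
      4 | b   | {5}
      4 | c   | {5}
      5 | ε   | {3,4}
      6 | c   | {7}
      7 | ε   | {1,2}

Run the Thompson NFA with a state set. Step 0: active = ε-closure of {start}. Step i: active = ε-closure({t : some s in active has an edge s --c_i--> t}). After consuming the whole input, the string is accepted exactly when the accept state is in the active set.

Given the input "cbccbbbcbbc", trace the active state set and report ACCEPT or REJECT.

Answer: ACCEPT

Trace:
S₀ = ε-closure({0}) = {0,1,2,3,4,6}
'c' @ 1: {1,2,3,4,5,6,7}  (accept∈set)
'b' @ 2: {3,4,5,6}
'c' @ 3: {1,2,3,4,5,6,7}  (accept∈set)
'c' @ 4: {1,2,3,4,5,6,7}  (accept∈set)
'b' @ 5: {3,4,5,6}
'b' @ 6: {3,4,5,6}
'b' @ 7: {3,4,5,6}
'c' @ 8: {1,2,3,4,5,6,7}  (accept∈set)
'b' @ 9: {3,4,5,6}
'b' @ 10: {3,4,5,6}
'c' @ 11: {1,2,3,4,5,6,7}  (accept∈set)
final: {1,2,3,4,5,6,7}; accept 1 in set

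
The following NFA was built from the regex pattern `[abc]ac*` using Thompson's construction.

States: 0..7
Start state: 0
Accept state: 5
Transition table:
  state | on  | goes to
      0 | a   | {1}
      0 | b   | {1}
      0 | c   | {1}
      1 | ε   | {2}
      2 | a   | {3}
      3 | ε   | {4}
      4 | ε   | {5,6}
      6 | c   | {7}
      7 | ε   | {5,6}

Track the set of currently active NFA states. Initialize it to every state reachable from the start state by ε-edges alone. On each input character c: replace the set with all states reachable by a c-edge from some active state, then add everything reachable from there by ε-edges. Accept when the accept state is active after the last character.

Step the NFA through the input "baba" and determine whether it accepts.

Answer: REJECT

Derivation:
S₀ = ε-closure({0}) = {0}
'b' @ 1: {1,2}
'a' @ 2: {3,4,5,6}  [accepting]
'b' @ 3: {}  — dead — no transitions
rest 'a' ignored (set empty)
final: {}; accept 5 not in set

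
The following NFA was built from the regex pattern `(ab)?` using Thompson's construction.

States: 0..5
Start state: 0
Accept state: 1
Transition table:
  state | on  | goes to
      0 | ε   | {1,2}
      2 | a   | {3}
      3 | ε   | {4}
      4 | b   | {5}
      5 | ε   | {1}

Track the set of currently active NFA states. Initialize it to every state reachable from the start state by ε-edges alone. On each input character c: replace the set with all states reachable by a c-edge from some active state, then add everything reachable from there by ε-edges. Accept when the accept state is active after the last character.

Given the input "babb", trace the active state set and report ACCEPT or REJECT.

Answer: REJECT

Steps:
S₀ = ε-closure({0}) = {0,1,2}
'b' @ 1: {}  — dead — no transitions
rest 'abb' ignored (set empty)
after full input: {}  (accept=1 not in)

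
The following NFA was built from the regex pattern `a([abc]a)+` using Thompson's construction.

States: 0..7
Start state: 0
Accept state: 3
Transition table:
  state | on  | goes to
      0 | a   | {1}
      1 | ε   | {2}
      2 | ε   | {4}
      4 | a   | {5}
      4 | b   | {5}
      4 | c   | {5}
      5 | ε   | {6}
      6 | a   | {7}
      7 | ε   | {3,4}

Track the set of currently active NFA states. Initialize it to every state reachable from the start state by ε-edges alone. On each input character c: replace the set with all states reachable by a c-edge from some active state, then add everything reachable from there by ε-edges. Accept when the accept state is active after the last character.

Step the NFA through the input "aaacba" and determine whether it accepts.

start: ε-closure({0}) = {0}
'a' @ 1: {1,2,4}
'a' @ 2: {5,6}
'a' @ 3: {3,4,7}  [accepting]
'c' @ 4: {5,6}
'b' @ 5: {}  — dead — no transitions
rest 'a' ignored (set empty)
after full input: {}  (accept=3 not in)

Answer: REJECT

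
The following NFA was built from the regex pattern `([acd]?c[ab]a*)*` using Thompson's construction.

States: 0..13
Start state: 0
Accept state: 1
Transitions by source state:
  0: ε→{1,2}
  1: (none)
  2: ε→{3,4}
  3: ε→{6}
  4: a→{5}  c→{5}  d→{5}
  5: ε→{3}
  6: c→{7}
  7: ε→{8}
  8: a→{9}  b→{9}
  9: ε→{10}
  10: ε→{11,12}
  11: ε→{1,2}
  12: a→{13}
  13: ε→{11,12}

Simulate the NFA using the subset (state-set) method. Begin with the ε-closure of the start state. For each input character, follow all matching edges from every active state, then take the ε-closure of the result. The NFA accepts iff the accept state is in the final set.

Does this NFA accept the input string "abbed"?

Answer: REJECT

Trace:
S₀ = ε-closure({0}) = {0,1,2,3,4,6}
'a' @ 1: {3,5,6}
'b' @ 2: {}  — no active states
rest 'bed' ignored (set empty)
after full input: {}  (accept=1 not in)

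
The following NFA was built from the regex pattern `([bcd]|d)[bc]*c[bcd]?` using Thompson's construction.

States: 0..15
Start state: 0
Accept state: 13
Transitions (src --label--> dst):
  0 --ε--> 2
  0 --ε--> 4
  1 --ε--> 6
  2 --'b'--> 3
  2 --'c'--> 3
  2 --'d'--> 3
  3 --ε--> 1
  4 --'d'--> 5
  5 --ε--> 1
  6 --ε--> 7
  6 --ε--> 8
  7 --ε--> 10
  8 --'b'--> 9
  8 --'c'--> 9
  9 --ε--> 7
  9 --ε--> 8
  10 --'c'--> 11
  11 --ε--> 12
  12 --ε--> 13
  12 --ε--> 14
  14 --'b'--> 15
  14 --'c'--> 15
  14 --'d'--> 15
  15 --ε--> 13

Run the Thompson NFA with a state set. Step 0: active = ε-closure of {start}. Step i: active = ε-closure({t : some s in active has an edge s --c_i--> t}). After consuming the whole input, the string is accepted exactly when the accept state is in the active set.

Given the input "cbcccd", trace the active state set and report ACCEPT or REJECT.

Answer: ACCEPT

Trace:
start: ε-closure({0}) = {0,2,4}
'c' @ 1: {1,3,6,7,8,10}
'b' @ 2: {7,8,9,10}
'c' @ 3: {7,8,9,10,11,12,13,14}  ✓accept
'c' @ 4: {7,8,9,10,11,12,13,14,15}  ✓accept
'c' @ 5: {7,8,9,10,11,12,13,14,15}  ✓accept
'd' @ 6: {13,15}  ✓accept
final: {13,15}; accept 13 in set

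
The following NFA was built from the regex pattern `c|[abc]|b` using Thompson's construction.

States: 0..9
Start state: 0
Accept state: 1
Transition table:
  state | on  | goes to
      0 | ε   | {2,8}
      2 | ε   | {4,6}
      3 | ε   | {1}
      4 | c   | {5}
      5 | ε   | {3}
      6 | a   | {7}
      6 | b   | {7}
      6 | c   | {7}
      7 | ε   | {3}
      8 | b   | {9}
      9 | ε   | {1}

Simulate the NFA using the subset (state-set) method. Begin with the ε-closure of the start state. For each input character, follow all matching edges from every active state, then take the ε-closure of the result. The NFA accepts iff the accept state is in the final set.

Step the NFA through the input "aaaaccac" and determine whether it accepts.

Answer: REJECT

Trace:
S₀ = ε-closure({0}) = {0,2,4,6,8}
'a' @ 1: {1,3,7}  ✓accept
'a' @ 2: {}  — dead — no transitions
rest 'aaccac' ignored (set empty)
after full input: {}  (accept=1 not in)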